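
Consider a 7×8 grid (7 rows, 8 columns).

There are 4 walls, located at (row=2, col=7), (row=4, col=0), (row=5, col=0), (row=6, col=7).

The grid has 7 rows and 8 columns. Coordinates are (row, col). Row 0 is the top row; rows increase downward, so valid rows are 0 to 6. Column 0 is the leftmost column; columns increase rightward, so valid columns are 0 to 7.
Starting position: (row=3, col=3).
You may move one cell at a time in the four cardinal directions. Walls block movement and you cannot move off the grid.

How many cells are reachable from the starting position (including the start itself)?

BFS flood-fill from (row=3, col=3):
  Distance 0: (row=3, col=3)
  Distance 1: (row=2, col=3), (row=3, col=2), (row=3, col=4), (row=4, col=3)
  Distance 2: (row=1, col=3), (row=2, col=2), (row=2, col=4), (row=3, col=1), (row=3, col=5), (row=4, col=2), (row=4, col=4), (row=5, col=3)
  Distance 3: (row=0, col=3), (row=1, col=2), (row=1, col=4), (row=2, col=1), (row=2, col=5), (row=3, col=0), (row=3, col=6), (row=4, col=1), (row=4, col=5), (row=5, col=2), (row=5, col=4), (row=6, col=3)
  Distance 4: (row=0, col=2), (row=0, col=4), (row=1, col=1), (row=1, col=5), (row=2, col=0), (row=2, col=6), (row=3, col=7), (row=4, col=6), (row=5, col=1), (row=5, col=5), (row=6, col=2), (row=6, col=4)
  Distance 5: (row=0, col=1), (row=0, col=5), (row=1, col=0), (row=1, col=6), (row=4, col=7), (row=5, col=6), (row=6, col=1), (row=6, col=5)
  Distance 6: (row=0, col=0), (row=0, col=6), (row=1, col=7), (row=5, col=7), (row=6, col=0), (row=6, col=6)
  Distance 7: (row=0, col=7)
Total reachable: 52 (grid has 52 open cells total)

Answer: Reachable cells: 52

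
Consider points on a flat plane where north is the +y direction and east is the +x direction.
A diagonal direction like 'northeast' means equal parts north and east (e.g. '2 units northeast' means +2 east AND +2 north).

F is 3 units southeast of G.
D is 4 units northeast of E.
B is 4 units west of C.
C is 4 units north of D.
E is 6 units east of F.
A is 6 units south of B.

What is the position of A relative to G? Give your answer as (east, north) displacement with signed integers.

Place G at the origin (east=0, north=0).
  F is 3 units southeast of G: delta (east=+3, north=-3); F at (east=3, north=-3).
  E is 6 units east of F: delta (east=+6, north=+0); E at (east=9, north=-3).
  D is 4 units northeast of E: delta (east=+4, north=+4); D at (east=13, north=1).
  C is 4 units north of D: delta (east=+0, north=+4); C at (east=13, north=5).
  B is 4 units west of C: delta (east=-4, north=+0); B at (east=9, north=5).
  A is 6 units south of B: delta (east=+0, north=-6); A at (east=9, north=-1).
Therefore A relative to G: (east=9, north=-1).

Answer: A is at (east=9, north=-1) relative to G.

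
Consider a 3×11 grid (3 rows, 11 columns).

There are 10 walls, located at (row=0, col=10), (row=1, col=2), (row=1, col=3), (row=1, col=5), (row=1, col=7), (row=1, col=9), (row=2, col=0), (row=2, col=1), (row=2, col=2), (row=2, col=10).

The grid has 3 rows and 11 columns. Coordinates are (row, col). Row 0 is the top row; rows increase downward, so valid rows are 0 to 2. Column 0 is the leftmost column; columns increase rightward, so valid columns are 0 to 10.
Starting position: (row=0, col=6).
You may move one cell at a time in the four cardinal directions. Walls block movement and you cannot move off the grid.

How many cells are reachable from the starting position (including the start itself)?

Answer: Reachable cells: 22

Derivation:
BFS flood-fill from (row=0, col=6):
  Distance 0: (row=0, col=6)
  Distance 1: (row=0, col=5), (row=0, col=7), (row=1, col=6)
  Distance 2: (row=0, col=4), (row=0, col=8), (row=2, col=6)
  Distance 3: (row=0, col=3), (row=0, col=9), (row=1, col=4), (row=1, col=8), (row=2, col=5), (row=2, col=7)
  Distance 4: (row=0, col=2), (row=2, col=4), (row=2, col=8)
  Distance 5: (row=0, col=1), (row=2, col=3), (row=2, col=9)
  Distance 6: (row=0, col=0), (row=1, col=1)
  Distance 7: (row=1, col=0)
Total reachable: 22 (grid has 23 open cells total)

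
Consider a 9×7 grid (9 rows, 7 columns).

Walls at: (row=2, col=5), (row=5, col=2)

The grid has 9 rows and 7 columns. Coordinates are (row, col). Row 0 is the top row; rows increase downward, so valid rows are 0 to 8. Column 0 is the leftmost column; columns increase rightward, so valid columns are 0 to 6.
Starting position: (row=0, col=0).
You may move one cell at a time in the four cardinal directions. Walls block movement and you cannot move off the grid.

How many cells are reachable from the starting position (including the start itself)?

BFS flood-fill from (row=0, col=0):
  Distance 0: (row=0, col=0)
  Distance 1: (row=0, col=1), (row=1, col=0)
  Distance 2: (row=0, col=2), (row=1, col=1), (row=2, col=0)
  Distance 3: (row=0, col=3), (row=1, col=2), (row=2, col=1), (row=3, col=0)
  Distance 4: (row=0, col=4), (row=1, col=3), (row=2, col=2), (row=3, col=1), (row=4, col=0)
  Distance 5: (row=0, col=5), (row=1, col=4), (row=2, col=3), (row=3, col=2), (row=4, col=1), (row=5, col=0)
  Distance 6: (row=0, col=6), (row=1, col=5), (row=2, col=4), (row=3, col=3), (row=4, col=2), (row=5, col=1), (row=6, col=0)
  Distance 7: (row=1, col=6), (row=3, col=4), (row=4, col=3), (row=6, col=1), (row=7, col=0)
  Distance 8: (row=2, col=6), (row=3, col=5), (row=4, col=4), (row=5, col=3), (row=6, col=2), (row=7, col=1), (row=8, col=0)
  Distance 9: (row=3, col=6), (row=4, col=5), (row=5, col=4), (row=6, col=3), (row=7, col=2), (row=8, col=1)
  Distance 10: (row=4, col=6), (row=5, col=5), (row=6, col=4), (row=7, col=3), (row=8, col=2)
  Distance 11: (row=5, col=6), (row=6, col=5), (row=7, col=4), (row=8, col=3)
  Distance 12: (row=6, col=6), (row=7, col=5), (row=8, col=4)
  Distance 13: (row=7, col=6), (row=8, col=5)
  Distance 14: (row=8, col=6)
Total reachable: 61 (grid has 61 open cells total)

Answer: Reachable cells: 61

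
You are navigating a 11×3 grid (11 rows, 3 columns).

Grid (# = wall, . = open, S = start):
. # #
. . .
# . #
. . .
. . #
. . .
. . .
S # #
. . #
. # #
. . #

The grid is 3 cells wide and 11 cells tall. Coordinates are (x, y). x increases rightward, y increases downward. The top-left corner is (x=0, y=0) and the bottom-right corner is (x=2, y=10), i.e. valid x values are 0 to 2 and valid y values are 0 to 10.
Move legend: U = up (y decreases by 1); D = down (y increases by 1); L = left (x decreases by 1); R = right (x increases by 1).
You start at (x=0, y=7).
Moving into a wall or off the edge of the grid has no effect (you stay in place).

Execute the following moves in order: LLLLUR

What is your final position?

Answer: Final position: (x=1, y=6)

Derivation:
Start: (x=0, y=7)
  [×4]L (left): blocked, stay at (x=0, y=7)
  U (up): (x=0, y=7) -> (x=0, y=6)
  R (right): (x=0, y=6) -> (x=1, y=6)
Final: (x=1, y=6)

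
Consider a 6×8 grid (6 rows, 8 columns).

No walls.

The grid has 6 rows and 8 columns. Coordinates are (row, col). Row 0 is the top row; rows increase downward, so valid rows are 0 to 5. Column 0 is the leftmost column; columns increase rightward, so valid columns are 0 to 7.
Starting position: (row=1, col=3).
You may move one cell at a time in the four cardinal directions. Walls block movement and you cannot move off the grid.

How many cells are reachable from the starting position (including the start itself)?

Answer: Reachable cells: 48

Derivation:
BFS flood-fill from (row=1, col=3):
  Distance 0: (row=1, col=3)
  Distance 1: (row=0, col=3), (row=1, col=2), (row=1, col=4), (row=2, col=3)
  Distance 2: (row=0, col=2), (row=0, col=4), (row=1, col=1), (row=1, col=5), (row=2, col=2), (row=2, col=4), (row=3, col=3)
  Distance 3: (row=0, col=1), (row=0, col=5), (row=1, col=0), (row=1, col=6), (row=2, col=1), (row=2, col=5), (row=3, col=2), (row=3, col=4), (row=4, col=3)
  Distance 4: (row=0, col=0), (row=0, col=6), (row=1, col=7), (row=2, col=0), (row=2, col=6), (row=3, col=1), (row=3, col=5), (row=4, col=2), (row=4, col=4), (row=5, col=3)
  Distance 5: (row=0, col=7), (row=2, col=7), (row=3, col=0), (row=3, col=6), (row=4, col=1), (row=4, col=5), (row=5, col=2), (row=5, col=4)
  Distance 6: (row=3, col=7), (row=4, col=0), (row=4, col=6), (row=5, col=1), (row=5, col=5)
  Distance 7: (row=4, col=7), (row=5, col=0), (row=5, col=6)
  Distance 8: (row=5, col=7)
Total reachable: 48 (grid has 48 open cells total)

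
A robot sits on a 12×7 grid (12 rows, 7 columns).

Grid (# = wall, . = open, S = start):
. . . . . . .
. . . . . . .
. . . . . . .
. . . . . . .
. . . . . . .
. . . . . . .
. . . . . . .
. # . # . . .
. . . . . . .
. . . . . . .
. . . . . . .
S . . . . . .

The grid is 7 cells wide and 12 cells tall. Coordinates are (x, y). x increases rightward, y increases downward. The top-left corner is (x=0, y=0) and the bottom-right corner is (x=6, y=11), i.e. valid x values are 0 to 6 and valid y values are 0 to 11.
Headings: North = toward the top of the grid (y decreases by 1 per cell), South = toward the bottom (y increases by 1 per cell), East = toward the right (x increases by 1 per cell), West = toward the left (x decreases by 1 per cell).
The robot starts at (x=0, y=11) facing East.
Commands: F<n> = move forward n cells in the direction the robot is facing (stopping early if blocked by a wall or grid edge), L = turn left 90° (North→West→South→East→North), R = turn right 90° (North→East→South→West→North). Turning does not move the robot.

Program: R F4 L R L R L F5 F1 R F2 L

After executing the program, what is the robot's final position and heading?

Start: (x=0, y=11), facing East
  R: turn right, now facing South
  F4: move forward 0/4 (blocked), now at (x=0, y=11)
  L: turn left, now facing East
  R: turn right, now facing South
  L: turn left, now facing East
  R: turn right, now facing South
  L: turn left, now facing East
  F5: move forward 5, now at (x=5, y=11)
  F1: move forward 1, now at (x=6, y=11)
  R: turn right, now facing South
  F2: move forward 0/2 (blocked), now at (x=6, y=11)
  L: turn left, now facing East
Final: (x=6, y=11), facing East

Answer: Final position: (x=6, y=11), facing East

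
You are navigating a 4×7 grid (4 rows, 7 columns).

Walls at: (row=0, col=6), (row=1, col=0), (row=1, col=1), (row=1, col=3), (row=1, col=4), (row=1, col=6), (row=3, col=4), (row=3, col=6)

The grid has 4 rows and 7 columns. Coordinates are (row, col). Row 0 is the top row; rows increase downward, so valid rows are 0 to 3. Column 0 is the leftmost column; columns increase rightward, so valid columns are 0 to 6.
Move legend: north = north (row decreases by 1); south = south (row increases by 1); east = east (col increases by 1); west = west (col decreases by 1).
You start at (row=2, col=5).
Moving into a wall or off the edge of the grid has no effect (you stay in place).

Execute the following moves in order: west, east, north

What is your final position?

Start: (row=2, col=5)
  west (west): (row=2, col=5) -> (row=2, col=4)
  east (east): (row=2, col=4) -> (row=2, col=5)
  north (north): (row=2, col=5) -> (row=1, col=5)
Final: (row=1, col=5)

Answer: Final position: (row=1, col=5)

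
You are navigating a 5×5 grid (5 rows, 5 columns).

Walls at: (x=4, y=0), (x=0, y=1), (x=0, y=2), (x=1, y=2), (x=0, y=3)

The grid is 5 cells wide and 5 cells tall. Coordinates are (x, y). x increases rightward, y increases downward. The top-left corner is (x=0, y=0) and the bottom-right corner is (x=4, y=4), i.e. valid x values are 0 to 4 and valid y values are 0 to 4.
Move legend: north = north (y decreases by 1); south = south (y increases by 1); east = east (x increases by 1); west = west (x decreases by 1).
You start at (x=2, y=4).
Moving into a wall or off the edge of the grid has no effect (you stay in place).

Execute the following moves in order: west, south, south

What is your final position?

Start: (x=2, y=4)
  west (west): (x=2, y=4) -> (x=1, y=4)
  south (south): blocked, stay at (x=1, y=4)
  south (south): blocked, stay at (x=1, y=4)
Final: (x=1, y=4)

Answer: Final position: (x=1, y=4)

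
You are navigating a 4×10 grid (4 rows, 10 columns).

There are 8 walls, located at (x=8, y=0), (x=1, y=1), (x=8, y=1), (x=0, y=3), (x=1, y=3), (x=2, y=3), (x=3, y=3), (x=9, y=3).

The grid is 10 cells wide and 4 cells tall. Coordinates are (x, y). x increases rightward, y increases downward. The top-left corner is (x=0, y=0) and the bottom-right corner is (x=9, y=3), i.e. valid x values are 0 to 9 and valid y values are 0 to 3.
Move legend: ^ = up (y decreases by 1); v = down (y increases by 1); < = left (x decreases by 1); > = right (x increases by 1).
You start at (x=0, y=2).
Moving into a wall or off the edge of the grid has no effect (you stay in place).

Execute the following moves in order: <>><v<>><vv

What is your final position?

Start: (x=0, y=2)
  < (left): blocked, stay at (x=0, y=2)
  > (right): (x=0, y=2) -> (x=1, y=2)
  > (right): (x=1, y=2) -> (x=2, y=2)
  < (left): (x=2, y=2) -> (x=1, y=2)
  v (down): blocked, stay at (x=1, y=2)
  < (left): (x=1, y=2) -> (x=0, y=2)
  > (right): (x=0, y=2) -> (x=1, y=2)
  > (right): (x=1, y=2) -> (x=2, y=2)
  < (left): (x=2, y=2) -> (x=1, y=2)
  v (down): blocked, stay at (x=1, y=2)
  v (down): blocked, stay at (x=1, y=2)
Final: (x=1, y=2)

Answer: Final position: (x=1, y=2)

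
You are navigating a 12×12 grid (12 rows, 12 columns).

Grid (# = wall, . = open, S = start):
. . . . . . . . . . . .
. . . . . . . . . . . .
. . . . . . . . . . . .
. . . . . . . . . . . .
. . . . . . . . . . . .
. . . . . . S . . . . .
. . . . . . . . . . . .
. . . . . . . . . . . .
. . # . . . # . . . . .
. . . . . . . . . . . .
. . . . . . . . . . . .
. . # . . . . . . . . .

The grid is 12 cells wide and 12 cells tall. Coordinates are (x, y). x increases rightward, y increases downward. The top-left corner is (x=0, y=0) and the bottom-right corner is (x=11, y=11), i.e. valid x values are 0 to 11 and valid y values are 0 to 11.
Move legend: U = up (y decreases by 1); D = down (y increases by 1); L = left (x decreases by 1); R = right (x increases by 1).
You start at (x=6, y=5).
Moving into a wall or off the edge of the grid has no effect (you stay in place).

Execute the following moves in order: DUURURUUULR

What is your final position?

Start: (x=6, y=5)
  D (down): (x=6, y=5) -> (x=6, y=6)
  U (up): (x=6, y=6) -> (x=6, y=5)
  U (up): (x=6, y=5) -> (x=6, y=4)
  R (right): (x=6, y=4) -> (x=7, y=4)
  U (up): (x=7, y=4) -> (x=7, y=3)
  R (right): (x=7, y=3) -> (x=8, y=3)
  U (up): (x=8, y=3) -> (x=8, y=2)
  U (up): (x=8, y=2) -> (x=8, y=1)
  U (up): (x=8, y=1) -> (x=8, y=0)
  L (left): (x=8, y=0) -> (x=7, y=0)
  R (right): (x=7, y=0) -> (x=8, y=0)
Final: (x=8, y=0)

Answer: Final position: (x=8, y=0)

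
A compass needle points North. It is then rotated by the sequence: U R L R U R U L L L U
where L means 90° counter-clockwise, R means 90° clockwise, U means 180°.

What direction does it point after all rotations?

Answer: Final heading: West

Derivation:
Start: North
  U (U-turn (180°)) -> South
  R (right (90° clockwise)) -> West
  L (left (90° counter-clockwise)) -> South
  R (right (90° clockwise)) -> West
  U (U-turn (180°)) -> East
  R (right (90° clockwise)) -> South
  U (U-turn (180°)) -> North
  L (left (90° counter-clockwise)) -> West
  L (left (90° counter-clockwise)) -> South
  L (left (90° counter-clockwise)) -> East
  U (U-turn (180°)) -> West
Final: West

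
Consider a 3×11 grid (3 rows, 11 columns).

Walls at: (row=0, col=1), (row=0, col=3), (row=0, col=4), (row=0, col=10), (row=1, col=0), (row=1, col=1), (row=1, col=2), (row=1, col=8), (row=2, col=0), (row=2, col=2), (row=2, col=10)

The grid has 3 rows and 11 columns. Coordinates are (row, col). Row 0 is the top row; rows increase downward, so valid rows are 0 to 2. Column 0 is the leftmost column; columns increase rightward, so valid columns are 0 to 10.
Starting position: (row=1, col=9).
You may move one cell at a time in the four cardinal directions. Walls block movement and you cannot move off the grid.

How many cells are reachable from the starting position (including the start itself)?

Answer: Reachable cells: 19

Derivation:
BFS flood-fill from (row=1, col=9):
  Distance 0: (row=1, col=9)
  Distance 1: (row=0, col=9), (row=1, col=10), (row=2, col=9)
  Distance 2: (row=0, col=8), (row=2, col=8)
  Distance 3: (row=0, col=7), (row=2, col=7)
  Distance 4: (row=0, col=6), (row=1, col=7), (row=2, col=6)
  Distance 5: (row=0, col=5), (row=1, col=6), (row=2, col=5)
  Distance 6: (row=1, col=5), (row=2, col=4)
  Distance 7: (row=1, col=4), (row=2, col=3)
  Distance 8: (row=1, col=3)
Total reachable: 19 (grid has 22 open cells total)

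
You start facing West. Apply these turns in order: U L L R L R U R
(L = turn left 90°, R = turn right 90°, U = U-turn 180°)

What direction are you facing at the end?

Answer: Final heading: West

Derivation:
Start: West
  U (U-turn (180°)) -> East
  L (left (90° counter-clockwise)) -> North
  L (left (90° counter-clockwise)) -> West
  R (right (90° clockwise)) -> North
  L (left (90° counter-clockwise)) -> West
  R (right (90° clockwise)) -> North
  U (U-turn (180°)) -> South
  R (right (90° clockwise)) -> West
Final: West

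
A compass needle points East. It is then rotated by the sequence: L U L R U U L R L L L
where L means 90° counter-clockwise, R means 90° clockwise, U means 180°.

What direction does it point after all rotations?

Answer: Final heading: West

Derivation:
Start: East
  L (left (90° counter-clockwise)) -> North
  U (U-turn (180°)) -> South
  L (left (90° counter-clockwise)) -> East
  R (right (90° clockwise)) -> South
  U (U-turn (180°)) -> North
  U (U-turn (180°)) -> South
  L (left (90° counter-clockwise)) -> East
  R (right (90° clockwise)) -> South
  L (left (90° counter-clockwise)) -> East
  L (left (90° counter-clockwise)) -> North
  L (left (90° counter-clockwise)) -> West
Final: West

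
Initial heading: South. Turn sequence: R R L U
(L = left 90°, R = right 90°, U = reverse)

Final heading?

Start: South
  R (right (90° clockwise)) -> West
  R (right (90° clockwise)) -> North
  L (left (90° counter-clockwise)) -> West
  U (U-turn (180°)) -> East
Final: East

Answer: Final heading: East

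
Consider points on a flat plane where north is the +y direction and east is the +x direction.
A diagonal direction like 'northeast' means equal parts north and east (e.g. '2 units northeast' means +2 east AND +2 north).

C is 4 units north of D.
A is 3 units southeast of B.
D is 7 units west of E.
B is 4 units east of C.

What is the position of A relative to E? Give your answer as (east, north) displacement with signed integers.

Answer: A is at (east=0, north=1) relative to E.

Derivation:
Place E at the origin (east=0, north=0).
  D is 7 units west of E: delta (east=-7, north=+0); D at (east=-7, north=0).
  C is 4 units north of D: delta (east=+0, north=+4); C at (east=-7, north=4).
  B is 4 units east of C: delta (east=+4, north=+0); B at (east=-3, north=4).
  A is 3 units southeast of B: delta (east=+3, north=-3); A at (east=0, north=1).
Therefore A relative to E: (east=0, north=1).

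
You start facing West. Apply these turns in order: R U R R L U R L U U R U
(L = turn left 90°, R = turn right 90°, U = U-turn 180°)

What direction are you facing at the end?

Answer: Final heading: North

Derivation:
Start: West
  R (right (90° clockwise)) -> North
  U (U-turn (180°)) -> South
  R (right (90° clockwise)) -> West
  R (right (90° clockwise)) -> North
  L (left (90° counter-clockwise)) -> West
  U (U-turn (180°)) -> East
  R (right (90° clockwise)) -> South
  L (left (90° counter-clockwise)) -> East
  U (U-turn (180°)) -> West
  U (U-turn (180°)) -> East
  R (right (90° clockwise)) -> South
  U (U-turn (180°)) -> North
Final: North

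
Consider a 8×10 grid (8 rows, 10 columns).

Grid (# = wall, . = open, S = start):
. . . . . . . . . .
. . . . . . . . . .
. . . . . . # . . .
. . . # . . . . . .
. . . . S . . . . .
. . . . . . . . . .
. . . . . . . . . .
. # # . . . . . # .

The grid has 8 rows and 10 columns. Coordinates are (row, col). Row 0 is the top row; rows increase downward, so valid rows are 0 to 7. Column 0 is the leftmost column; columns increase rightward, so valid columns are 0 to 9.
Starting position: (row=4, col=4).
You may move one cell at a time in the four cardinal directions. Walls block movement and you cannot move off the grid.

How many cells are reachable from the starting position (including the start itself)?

Answer: Reachable cells: 75

Derivation:
BFS flood-fill from (row=4, col=4):
  Distance 0: (row=4, col=4)
  Distance 1: (row=3, col=4), (row=4, col=3), (row=4, col=5), (row=5, col=4)
  Distance 2: (row=2, col=4), (row=3, col=5), (row=4, col=2), (row=4, col=6), (row=5, col=3), (row=5, col=5), (row=6, col=4)
  Distance 3: (row=1, col=4), (row=2, col=3), (row=2, col=5), (row=3, col=2), (row=3, col=6), (row=4, col=1), (row=4, col=7), (row=5, col=2), (row=5, col=6), (row=6, col=3), (row=6, col=5), (row=7, col=4)
  Distance 4: (row=0, col=4), (row=1, col=3), (row=1, col=5), (row=2, col=2), (row=3, col=1), (row=3, col=7), (row=4, col=0), (row=4, col=8), (row=5, col=1), (row=5, col=7), (row=6, col=2), (row=6, col=6), (row=7, col=3), (row=7, col=5)
  Distance 5: (row=0, col=3), (row=0, col=5), (row=1, col=2), (row=1, col=6), (row=2, col=1), (row=2, col=7), (row=3, col=0), (row=3, col=8), (row=4, col=9), (row=5, col=0), (row=5, col=8), (row=6, col=1), (row=6, col=7), (row=7, col=6)
  Distance 6: (row=0, col=2), (row=0, col=6), (row=1, col=1), (row=1, col=7), (row=2, col=0), (row=2, col=8), (row=3, col=9), (row=5, col=9), (row=6, col=0), (row=6, col=8), (row=7, col=7)
  Distance 7: (row=0, col=1), (row=0, col=7), (row=1, col=0), (row=1, col=8), (row=2, col=9), (row=6, col=9), (row=7, col=0)
  Distance 8: (row=0, col=0), (row=0, col=8), (row=1, col=9), (row=7, col=9)
  Distance 9: (row=0, col=9)
Total reachable: 75 (grid has 75 open cells total)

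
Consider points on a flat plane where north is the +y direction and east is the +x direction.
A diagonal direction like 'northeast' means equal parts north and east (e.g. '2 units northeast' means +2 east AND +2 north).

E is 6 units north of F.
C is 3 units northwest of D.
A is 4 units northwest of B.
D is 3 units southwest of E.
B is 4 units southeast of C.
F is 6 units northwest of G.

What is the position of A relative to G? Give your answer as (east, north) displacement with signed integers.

Answer: A is at (east=-12, north=12) relative to G.

Derivation:
Place G at the origin (east=0, north=0).
  F is 6 units northwest of G: delta (east=-6, north=+6); F at (east=-6, north=6).
  E is 6 units north of F: delta (east=+0, north=+6); E at (east=-6, north=12).
  D is 3 units southwest of E: delta (east=-3, north=-3); D at (east=-9, north=9).
  C is 3 units northwest of D: delta (east=-3, north=+3); C at (east=-12, north=12).
  B is 4 units southeast of C: delta (east=+4, north=-4); B at (east=-8, north=8).
  A is 4 units northwest of B: delta (east=-4, north=+4); A at (east=-12, north=12).
Therefore A relative to G: (east=-12, north=12).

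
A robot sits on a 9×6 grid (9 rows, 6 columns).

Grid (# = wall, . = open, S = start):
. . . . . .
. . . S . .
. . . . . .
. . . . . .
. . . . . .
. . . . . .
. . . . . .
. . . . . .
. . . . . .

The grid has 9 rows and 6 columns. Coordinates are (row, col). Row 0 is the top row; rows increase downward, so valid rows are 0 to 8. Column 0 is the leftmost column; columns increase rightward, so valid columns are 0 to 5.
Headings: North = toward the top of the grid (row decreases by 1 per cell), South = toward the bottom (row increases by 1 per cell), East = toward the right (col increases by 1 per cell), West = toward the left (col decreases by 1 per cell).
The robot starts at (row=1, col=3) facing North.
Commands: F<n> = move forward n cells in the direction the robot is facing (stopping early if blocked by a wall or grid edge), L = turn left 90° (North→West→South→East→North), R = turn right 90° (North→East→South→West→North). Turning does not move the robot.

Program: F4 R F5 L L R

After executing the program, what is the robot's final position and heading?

Answer: Final position: (row=0, col=5), facing North

Derivation:
Start: (row=1, col=3), facing North
  F4: move forward 1/4 (blocked), now at (row=0, col=3)
  R: turn right, now facing East
  F5: move forward 2/5 (blocked), now at (row=0, col=5)
  L: turn left, now facing North
  L: turn left, now facing West
  R: turn right, now facing North
Final: (row=0, col=5), facing North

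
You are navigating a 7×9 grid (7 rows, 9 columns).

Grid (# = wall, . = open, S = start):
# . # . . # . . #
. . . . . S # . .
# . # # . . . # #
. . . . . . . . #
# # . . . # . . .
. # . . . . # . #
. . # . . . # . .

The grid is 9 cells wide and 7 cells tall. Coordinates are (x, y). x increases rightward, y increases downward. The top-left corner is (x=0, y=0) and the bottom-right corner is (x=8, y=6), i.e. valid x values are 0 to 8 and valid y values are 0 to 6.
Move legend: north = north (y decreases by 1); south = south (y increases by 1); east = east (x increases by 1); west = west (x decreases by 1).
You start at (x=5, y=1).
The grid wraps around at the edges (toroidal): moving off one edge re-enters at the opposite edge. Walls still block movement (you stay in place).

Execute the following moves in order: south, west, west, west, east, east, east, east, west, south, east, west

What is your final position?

Answer: Final position: (x=5, y=3)

Derivation:
Start: (x=5, y=1)
  south (south): (x=5, y=1) -> (x=5, y=2)
  west (west): (x=5, y=2) -> (x=4, y=2)
  west (west): blocked, stay at (x=4, y=2)
  west (west): blocked, stay at (x=4, y=2)
  east (east): (x=4, y=2) -> (x=5, y=2)
  east (east): (x=5, y=2) -> (x=6, y=2)
  east (east): blocked, stay at (x=6, y=2)
  east (east): blocked, stay at (x=6, y=2)
  west (west): (x=6, y=2) -> (x=5, y=2)
  south (south): (x=5, y=2) -> (x=5, y=3)
  east (east): (x=5, y=3) -> (x=6, y=3)
  west (west): (x=6, y=3) -> (x=5, y=3)
Final: (x=5, y=3)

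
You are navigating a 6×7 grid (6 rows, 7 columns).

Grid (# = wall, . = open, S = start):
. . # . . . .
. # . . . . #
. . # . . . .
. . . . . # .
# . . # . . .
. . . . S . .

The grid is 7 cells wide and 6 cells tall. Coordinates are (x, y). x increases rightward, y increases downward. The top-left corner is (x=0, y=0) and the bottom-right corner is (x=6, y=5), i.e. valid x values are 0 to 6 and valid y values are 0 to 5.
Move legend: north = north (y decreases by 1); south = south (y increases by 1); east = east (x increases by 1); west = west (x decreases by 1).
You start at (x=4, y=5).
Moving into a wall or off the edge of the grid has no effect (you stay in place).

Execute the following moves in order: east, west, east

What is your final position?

Answer: Final position: (x=5, y=5)

Derivation:
Start: (x=4, y=5)
  east (east): (x=4, y=5) -> (x=5, y=5)
  west (west): (x=5, y=5) -> (x=4, y=5)
  east (east): (x=4, y=5) -> (x=5, y=5)
Final: (x=5, y=5)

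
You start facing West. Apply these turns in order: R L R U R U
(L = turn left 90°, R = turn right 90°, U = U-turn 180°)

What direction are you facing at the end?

Start: West
  R (right (90° clockwise)) -> North
  L (left (90° counter-clockwise)) -> West
  R (right (90° clockwise)) -> North
  U (U-turn (180°)) -> South
  R (right (90° clockwise)) -> West
  U (U-turn (180°)) -> East
Final: East

Answer: Final heading: East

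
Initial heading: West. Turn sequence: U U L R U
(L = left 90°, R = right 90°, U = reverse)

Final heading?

Start: West
  U (U-turn (180°)) -> East
  U (U-turn (180°)) -> West
  L (left (90° counter-clockwise)) -> South
  R (right (90° clockwise)) -> West
  U (U-turn (180°)) -> East
Final: East

Answer: Final heading: East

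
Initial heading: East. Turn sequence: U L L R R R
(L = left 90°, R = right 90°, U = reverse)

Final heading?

Answer: Final heading: North

Derivation:
Start: East
  U (U-turn (180°)) -> West
  L (left (90° counter-clockwise)) -> South
  L (left (90° counter-clockwise)) -> East
  R (right (90° clockwise)) -> South
  R (right (90° clockwise)) -> West
  R (right (90° clockwise)) -> North
Final: North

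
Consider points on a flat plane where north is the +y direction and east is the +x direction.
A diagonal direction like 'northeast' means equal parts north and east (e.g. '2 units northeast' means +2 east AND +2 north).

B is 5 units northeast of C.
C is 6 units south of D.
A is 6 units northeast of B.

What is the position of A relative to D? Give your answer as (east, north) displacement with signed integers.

Place D at the origin (east=0, north=0).
  C is 6 units south of D: delta (east=+0, north=-6); C at (east=0, north=-6).
  B is 5 units northeast of C: delta (east=+5, north=+5); B at (east=5, north=-1).
  A is 6 units northeast of B: delta (east=+6, north=+6); A at (east=11, north=5).
Therefore A relative to D: (east=11, north=5).

Answer: A is at (east=11, north=5) relative to D.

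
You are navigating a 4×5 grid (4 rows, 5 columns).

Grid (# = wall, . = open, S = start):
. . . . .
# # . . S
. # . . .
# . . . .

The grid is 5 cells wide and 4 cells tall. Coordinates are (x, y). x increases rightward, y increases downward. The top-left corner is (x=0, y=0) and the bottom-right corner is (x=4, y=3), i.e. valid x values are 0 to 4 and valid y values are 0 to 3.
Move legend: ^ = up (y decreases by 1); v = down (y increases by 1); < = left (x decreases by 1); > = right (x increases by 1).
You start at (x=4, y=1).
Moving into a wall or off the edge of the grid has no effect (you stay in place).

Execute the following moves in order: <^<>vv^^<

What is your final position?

Answer: Final position: (x=2, y=0)

Derivation:
Start: (x=4, y=1)
  < (left): (x=4, y=1) -> (x=3, y=1)
  ^ (up): (x=3, y=1) -> (x=3, y=0)
  < (left): (x=3, y=0) -> (x=2, y=0)
  > (right): (x=2, y=0) -> (x=3, y=0)
  v (down): (x=3, y=0) -> (x=3, y=1)
  v (down): (x=3, y=1) -> (x=3, y=2)
  ^ (up): (x=3, y=2) -> (x=3, y=1)
  ^ (up): (x=3, y=1) -> (x=3, y=0)
  < (left): (x=3, y=0) -> (x=2, y=0)
Final: (x=2, y=0)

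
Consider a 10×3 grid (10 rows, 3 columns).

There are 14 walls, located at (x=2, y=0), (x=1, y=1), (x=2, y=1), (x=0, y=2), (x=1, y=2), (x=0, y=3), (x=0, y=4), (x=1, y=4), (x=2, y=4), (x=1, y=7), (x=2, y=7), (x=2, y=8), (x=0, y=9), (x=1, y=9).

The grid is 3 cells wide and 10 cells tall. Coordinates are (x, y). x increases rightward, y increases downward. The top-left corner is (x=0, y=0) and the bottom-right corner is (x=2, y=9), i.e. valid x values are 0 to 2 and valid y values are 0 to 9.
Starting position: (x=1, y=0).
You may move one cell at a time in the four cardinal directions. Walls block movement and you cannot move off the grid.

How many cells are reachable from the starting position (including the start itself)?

BFS flood-fill from (x=1, y=0):
  Distance 0: (x=1, y=0)
  Distance 1: (x=0, y=0)
  Distance 2: (x=0, y=1)
Total reachable: 3 (grid has 16 open cells total)

Answer: Reachable cells: 3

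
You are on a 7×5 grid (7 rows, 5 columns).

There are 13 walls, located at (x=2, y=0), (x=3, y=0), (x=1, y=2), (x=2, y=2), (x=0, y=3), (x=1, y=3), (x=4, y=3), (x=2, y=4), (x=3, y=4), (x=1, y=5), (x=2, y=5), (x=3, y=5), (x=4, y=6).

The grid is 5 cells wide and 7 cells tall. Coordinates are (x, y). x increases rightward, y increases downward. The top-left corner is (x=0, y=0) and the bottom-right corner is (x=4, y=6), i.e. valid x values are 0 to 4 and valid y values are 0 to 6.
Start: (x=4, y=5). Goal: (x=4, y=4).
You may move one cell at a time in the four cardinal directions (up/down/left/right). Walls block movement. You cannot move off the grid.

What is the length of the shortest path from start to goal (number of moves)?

BFS from (x=4, y=5) until reaching (x=4, y=4):
  Distance 0: (x=4, y=5)
  Distance 1: (x=4, y=4)  <- goal reached here
One shortest path (1 moves): (x=4, y=5) -> (x=4, y=4)

Answer: Shortest path length: 1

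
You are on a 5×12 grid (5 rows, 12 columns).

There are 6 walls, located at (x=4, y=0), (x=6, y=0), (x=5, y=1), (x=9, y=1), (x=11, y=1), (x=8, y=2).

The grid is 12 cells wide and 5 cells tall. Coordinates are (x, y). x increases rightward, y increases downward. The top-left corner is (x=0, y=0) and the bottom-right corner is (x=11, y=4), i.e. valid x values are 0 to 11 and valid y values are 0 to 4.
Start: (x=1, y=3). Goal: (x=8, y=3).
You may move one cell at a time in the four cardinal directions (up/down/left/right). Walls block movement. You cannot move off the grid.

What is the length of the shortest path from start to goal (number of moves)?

BFS from (x=1, y=3) until reaching (x=8, y=3):
  Distance 0: (x=1, y=3)
  Distance 1: (x=1, y=2), (x=0, y=3), (x=2, y=3), (x=1, y=4)
  Distance 2: (x=1, y=1), (x=0, y=2), (x=2, y=2), (x=3, y=3), (x=0, y=4), (x=2, y=4)
  Distance 3: (x=1, y=0), (x=0, y=1), (x=2, y=1), (x=3, y=2), (x=4, y=3), (x=3, y=4)
  Distance 4: (x=0, y=0), (x=2, y=0), (x=3, y=1), (x=4, y=2), (x=5, y=3), (x=4, y=4)
  Distance 5: (x=3, y=0), (x=4, y=1), (x=5, y=2), (x=6, y=3), (x=5, y=4)
  Distance 6: (x=6, y=2), (x=7, y=3), (x=6, y=4)
  Distance 7: (x=6, y=1), (x=7, y=2), (x=8, y=3), (x=7, y=4)  <- goal reached here
One shortest path (7 moves): (x=1, y=3) -> (x=2, y=3) -> (x=3, y=3) -> (x=4, y=3) -> (x=5, y=3) -> (x=6, y=3) -> (x=7, y=3) -> (x=8, y=3)

Answer: Shortest path length: 7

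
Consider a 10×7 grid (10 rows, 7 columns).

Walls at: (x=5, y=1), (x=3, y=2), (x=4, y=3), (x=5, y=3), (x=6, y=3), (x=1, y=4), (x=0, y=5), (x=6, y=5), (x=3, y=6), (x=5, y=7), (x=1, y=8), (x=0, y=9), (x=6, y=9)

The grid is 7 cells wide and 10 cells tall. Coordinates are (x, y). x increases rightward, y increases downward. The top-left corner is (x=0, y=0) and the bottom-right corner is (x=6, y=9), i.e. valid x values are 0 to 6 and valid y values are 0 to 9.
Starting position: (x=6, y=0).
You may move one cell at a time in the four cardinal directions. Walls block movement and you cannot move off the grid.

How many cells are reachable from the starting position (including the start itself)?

Answer: Reachable cells: 57

Derivation:
BFS flood-fill from (x=6, y=0):
  Distance 0: (x=6, y=0)
  Distance 1: (x=5, y=0), (x=6, y=1)
  Distance 2: (x=4, y=0), (x=6, y=2)
  Distance 3: (x=3, y=0), (x=4, y=1), (x=5, y=2)
  Distance 4: (x=2, y=0), (x=3, y=1), (x=4, y=2)
  Distance 5: (x=1, y=0), (x=2, y=1)
  Distance 6: (x=0, y=0), (x=1, y=1), (x=2, y=2)
  Distance 7: (x=0, y=1), (x=1, y=2), (x=2, y=3)
  Distance 8: (x=0, y=2), (x=1, y=3), (x=3, y=3), (x=2, y=4)
  Distance 9: (x=0, y=3), (x=3, y=4), (x=2, y=5)
  Distance 10: (x=0, y=4), (x=4, y=4), (x=1, y=5), (x=3, y=5), (x=2, y=6)
  Distance 11: (x=5, y=4), (x=4, y=5), (x=1, y=6), (x=2, y=7)
  Distance 12: (x=6, y=4), (x=5, y=5), (x=0, y=6), (x=4, y=6), (x=1, y=7), (x=3, y=7), (x=2, y=8)
  Distance 13: (x=5, y=6), (x=0, y=7), (x=4, y=7), (x=3, y=8), (x=2, y=9)
  Distance 14: (x=6, y=6), (x=0, y=8), (x=4, y=8), (x=1, y=9), (x=3, y=9)
  Distance 15: (x=6, y=7), (x=5, y=8), (x=4, y=9)
  Distance 16: (x=6, y=8), (x=5, y=9)
Total reachable: 57 (grid has 57 open cells total)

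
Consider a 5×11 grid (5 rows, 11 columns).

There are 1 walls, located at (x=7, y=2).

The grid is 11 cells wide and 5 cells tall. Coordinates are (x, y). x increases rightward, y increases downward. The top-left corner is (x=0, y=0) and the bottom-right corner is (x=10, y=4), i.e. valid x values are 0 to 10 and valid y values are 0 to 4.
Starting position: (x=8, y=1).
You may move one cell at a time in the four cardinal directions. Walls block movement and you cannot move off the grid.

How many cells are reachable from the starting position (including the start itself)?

Answer: Reachable cells: 54

Derivation:
BFS flood-fill from (x=8, y=1):
  Distance 0: (x=8, y=1)
  Distance 1: (x=8, y=0), (x=7, y=1), (x=9, y=1), (x=8, y=2)
  Distance 2: (x=7, y=0), (x=9, y=0), (x=6, y=1), (x=10, y=1), (x=9, y=2), (x=8, y=3)
  Distance 3: (x=6, y=0), (x=10, y=0), (x=5, y=1), (x=6, y=2), (x=10, y=2), (x=7, y=3), (x=9, y=3), (x=8, y=4)
  Distance 4: (x=5, y=0), (x=4, y=1), (x=5, y=2), (x=6, y=3), (x=10, y=3), (x=7, y=4), (x=9, y=4)
  Distance 5: (x=4, y=0), (x=3, y=1), (x=4, y=2), (x=5, y=3), (x=6, y=4), (x=10, y=4)
  Distance 6: (x=3, y=0), (x=2, y=1), (x=3, y=2), (x=4, y=3), (x=5, y=4)
  Distance 7: (x=2, y=0), (x=1, y=1), (x=2, y=2), (x=3, y=3), (x=4, y=4)
  Distance 8: (x=1, y=0), (x=0, y=1), (x=1, y=2), (x=2, y=3), (x=3, y=4)
  Distance 9: (x=0, y=0), (x=0, y=2), (x=1, y=3), (x=2, y=4)
  Distance 10: (x=0, y=3), (x=1, y=4)
  Distance 11: (x=0, y=4)
Total reachable: 54 (grid has 54 open cells total)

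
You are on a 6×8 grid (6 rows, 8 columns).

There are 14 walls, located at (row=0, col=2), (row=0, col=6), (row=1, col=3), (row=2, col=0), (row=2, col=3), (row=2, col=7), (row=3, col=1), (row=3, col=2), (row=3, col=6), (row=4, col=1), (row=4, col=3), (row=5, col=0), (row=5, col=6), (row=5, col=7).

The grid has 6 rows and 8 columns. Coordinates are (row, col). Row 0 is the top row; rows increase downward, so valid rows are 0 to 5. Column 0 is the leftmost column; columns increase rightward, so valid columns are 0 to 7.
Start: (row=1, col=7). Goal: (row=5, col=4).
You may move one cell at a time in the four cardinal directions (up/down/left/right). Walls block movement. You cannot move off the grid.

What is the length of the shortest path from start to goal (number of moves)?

BFS from (row=1, col=7) until reaching (row=5, col=4):
  Distance 0: (row=1, col=7)
  Distance 1: (row=0, col=7), (row=1, col=6)
  Distance 2: (row=1, col=5), (row=2, col=6)
  Distance 3: (row=0, col=5), (row=1, col=4), (row=2, col=5)
  Distance 4: (row=0, col=4), (row=2, col=4), (row=3, col=5)
  Distance 5: (row=0, col=3), (row=3, col=4), (row=4, col=5)
  Distance 6: (row=3, col=3), (row=4, col=4), (row=4, col=6), (row=5, col=5)
  Distance 7: (row=4, col=7), (row=5, col=4)  <- goal reached here
One shortest path (7 moves): (row=1, col=7) -> (row=1, col=6) -> (row=1, col=5) -> (row=1, col=4) -> (row=2, col=4) -> (row=3, col=4) -> (row=4, col=4) -> (row=5, col=4)

Answer: Shortest path length: 7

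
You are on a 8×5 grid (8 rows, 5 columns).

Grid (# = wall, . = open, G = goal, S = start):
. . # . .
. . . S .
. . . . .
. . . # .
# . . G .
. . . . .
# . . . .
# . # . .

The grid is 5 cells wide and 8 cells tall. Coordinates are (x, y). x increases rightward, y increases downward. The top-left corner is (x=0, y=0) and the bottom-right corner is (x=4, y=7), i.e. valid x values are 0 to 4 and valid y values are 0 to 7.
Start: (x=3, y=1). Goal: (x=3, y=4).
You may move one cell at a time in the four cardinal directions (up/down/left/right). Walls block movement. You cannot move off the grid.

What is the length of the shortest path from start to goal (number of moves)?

BFS from (x=3, y=1) until reaching (x=3, y=4):
  Distance 0: (x=3, y=1)
  Distance 1: (x=3, y=0), (x=2, y=1), (x=4, y=1), (x=3, y=2)
  Distance 2: (x=4, y=0), (x=1, y=1), (x=2, y=2), (x=4, y=2)
  Distance 3: (x=1, y=0), (x=0, y=1), (x=1, y=2), (x=2, y=3), (x=4, y=3)
  Distance 4: (x=0, y=0), (x=0, y=2), (x=1, y=3), (x=2, y=4), (x=4, y=4)
  Distance 5: (x=0, y=3), (x=1, y=4), (x=3, y=4), (x=2, y=5), (x=4, y=5)  <- goal reached here
One shortest path (5 moves): (x=3, y=1) -> (x=4, y=1) -> (x=4, y=2) -> (x=4, y=3) -> (x=4, y=4) -> (x=3, y=4)

Answer: Shortest path length: 5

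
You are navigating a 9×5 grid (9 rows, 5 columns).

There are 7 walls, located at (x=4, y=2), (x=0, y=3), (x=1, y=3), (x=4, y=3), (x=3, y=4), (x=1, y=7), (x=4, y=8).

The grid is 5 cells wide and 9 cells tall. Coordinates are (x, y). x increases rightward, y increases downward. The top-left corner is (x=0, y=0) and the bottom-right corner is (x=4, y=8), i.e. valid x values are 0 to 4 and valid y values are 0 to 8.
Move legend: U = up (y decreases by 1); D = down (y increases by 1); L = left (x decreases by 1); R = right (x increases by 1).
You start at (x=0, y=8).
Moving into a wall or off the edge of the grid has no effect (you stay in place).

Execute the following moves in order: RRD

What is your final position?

Start: (x=0, y=8)
  R (right): (x=0, y=8) -> (x=1, y=8)
  R (right): (x=1, y=8) -> (x=2, y=8)
  D (down): blocked, stay at (x=2, y=8)
Final: (x=2, y=8)

Answer: Final position: (x=2, y=8)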